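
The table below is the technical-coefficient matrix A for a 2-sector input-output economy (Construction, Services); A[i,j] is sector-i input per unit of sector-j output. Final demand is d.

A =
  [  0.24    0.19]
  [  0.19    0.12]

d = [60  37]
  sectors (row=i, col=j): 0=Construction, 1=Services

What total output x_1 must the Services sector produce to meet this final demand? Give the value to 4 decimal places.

Form M = I − A:
  [  0.76   -0.19]
  [ -0.19    0.88]
Leontief inverse L = M⁻¹:
  [  1.3909    0.3003]
  [  0.3003    1.2012]
Total output x = L · d:
  x_0 = 1.3909·60 + 0.3003·37 = 94.5630
  x_1 = 0.3003·60 + 1.2012·37 = 62.4625

62.4625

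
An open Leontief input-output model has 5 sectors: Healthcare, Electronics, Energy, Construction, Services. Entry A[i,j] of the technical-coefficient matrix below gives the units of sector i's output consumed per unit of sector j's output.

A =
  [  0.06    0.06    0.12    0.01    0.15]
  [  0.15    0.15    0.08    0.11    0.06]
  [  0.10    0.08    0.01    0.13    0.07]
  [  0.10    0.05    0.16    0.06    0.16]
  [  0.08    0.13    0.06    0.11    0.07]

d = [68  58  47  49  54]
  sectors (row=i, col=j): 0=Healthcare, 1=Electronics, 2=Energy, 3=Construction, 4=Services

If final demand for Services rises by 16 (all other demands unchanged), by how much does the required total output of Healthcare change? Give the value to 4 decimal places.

3.4764

Form M = I − A:
  [  0.94   -0.06   -0.12   -0.01   -0.15]
  [ -0.15    0.85   -0.08   -0.11   -0.06]
  [ -0.10   -0.08    0.99   -0.13   -0.07]
  [ -0.10   -0.05   -0.16    0.94   -0.16]
  [ -0.08   -0.13   -0.06   -0.11    0.93]
Leontief inverse L = M⁻¹:
  [  1.1303    0.1339    0.1735    0.0771    0.2173]
  [  0.2521    1.2474    0.1725    0.1921    0.1672]
  [  0.1714    0.1480    1.0821    0.1864    0.1507]
  [  0.1911    0.1419    0.2351    1.1448    0.2546]
  [  0.1661    0.2122    0.1367    0.1809    1.1572]
Total output x = L · d:
  x_0 = 1.1303·68 + 0.1339·58 + 0.1735·47 + 0.0771·49 + 0.2173·54 = 108.2917
  x_1 = 0.2521·68 + 1.2474·58 + 0.1725·47 + 0.1921·49 + 0.1672·54 = 116.0339
  x_2 = 0.1714·68 + 0.1480·58 + 1.0821·47 + 0.1864·49 + 0.1507·54 = 88.3674
  x_3 = 0.1911·68 + 0.1419·58 + 0.2351·47 + 1.1448·49 + 0.2546·54 = 102.1174
  x_4 = 0.1661·68 + 0.2122·58 + 0.1367·47 + 0.1809·49 + 1.1572·54 = 101.3792
Δx_0 = L[0,4] · Δd_4 = 0.2173 · 16 = 3.4764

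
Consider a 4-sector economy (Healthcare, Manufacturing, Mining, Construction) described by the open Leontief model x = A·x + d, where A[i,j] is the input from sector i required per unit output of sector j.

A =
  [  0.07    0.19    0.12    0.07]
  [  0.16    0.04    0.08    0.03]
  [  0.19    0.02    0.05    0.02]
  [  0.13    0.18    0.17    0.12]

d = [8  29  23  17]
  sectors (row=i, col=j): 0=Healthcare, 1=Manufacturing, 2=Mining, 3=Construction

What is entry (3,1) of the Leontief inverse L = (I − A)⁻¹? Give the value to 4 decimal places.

L[3,1] = 0.2782

Form M = I − A:
  [  0.93   -0.19   -0.12   -0.07]
  [ -0.16    0.96   -0.08   -0.03]
  [ -0.19   -0.02    0.95   -0.02]
  [ -0.13   -0.18   -0.17    0.88]
Leontief inverse L = M⁻¹:
  [  1.1727    0.2560    0.1887    0.1063]
  [  0.2242    1.0997    0.1314    0.0583]
  [  0.2449    0.0802    1.0988    0.0472]
  [  0.2664    0.2782    0.2670    1.1731]
Total output x = L · d:
  x_0 = 1.1727·8 + 0.2560·29 + 0.1887·23 + 0.1063·17 = 22.9521
  x_1 = 0.2242·8 + 1.0997·29 + 0.1314·23 + 0.0583·17 = 37.6974
  x_2 = 0.2449·8 + 0.0802·29 + 1.0988·23 + 0.0472·17 = 30.3585
  x_3 = 0.2664·8 + 0.2782·29 + 0.2670·23 + 1.1731·17 = 36.2844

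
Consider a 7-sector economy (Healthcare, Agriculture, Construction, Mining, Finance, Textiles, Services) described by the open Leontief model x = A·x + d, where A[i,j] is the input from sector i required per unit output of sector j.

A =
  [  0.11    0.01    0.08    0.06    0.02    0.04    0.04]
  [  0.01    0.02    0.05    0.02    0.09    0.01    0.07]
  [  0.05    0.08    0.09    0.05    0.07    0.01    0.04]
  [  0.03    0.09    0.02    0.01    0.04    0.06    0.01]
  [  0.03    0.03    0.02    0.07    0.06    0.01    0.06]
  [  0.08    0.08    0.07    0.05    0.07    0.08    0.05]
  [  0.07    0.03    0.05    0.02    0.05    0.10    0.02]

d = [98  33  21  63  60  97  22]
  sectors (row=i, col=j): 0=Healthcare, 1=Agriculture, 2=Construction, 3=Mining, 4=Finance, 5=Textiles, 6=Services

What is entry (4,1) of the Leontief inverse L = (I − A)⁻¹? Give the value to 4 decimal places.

Form M = I − A:
  [  0.89   -0.01   -0.08   -0.06   -0.02   -0.04   -0.04]
  [ -0.01    0.98   -0.05   -0.02   -0.09   -0.01   -0.07]
  [ -0.05   -0.08    0.91   -0.05   -0.07   -0.01   -0.04]
  [ -0.03   -0.09   -0.02    0.99   -0.04   -0.06   -0.01]
  [ -0.03   -0.03   -0.02   -0.07    0.94   -0.01   -0.06]
  [ -0.08   -0.08   -0.07   -0.05   -0.07    0.92   -0.05]
  [ -0.07   -0.03   -0.05   -0.02   -0.05   -0.10    0.98]
Leontief inverse L = M⁻¹:
  [  1.1454    0.0373    0.1139    0.0838    0.0480    0.0641    0.0611]
  [  0.0299    1.0381    0.0698    0.0374    0.1134    0.0265    0.0869]
  [  0.0780    0.1067    1.1214    0.0737    0.1042    0.0298    0.0652]
  [  0.0494    0.1072    0.0416    1.0263    0.0652    0.0746    0.0296]
  [  0.0507    0.0494    0.0392    0.0856    1.0824    0.0288    0.0758]
  [  0.1202    0.1143    0.1110    0.0809    0.1122    1.1100    0.0819]
  [  0.1026    0.0563    0.0817    0.0445    0.0802    0.1232    1.0436]
Total output x = L · d:
  x_0 = 1.1454·98 + 0.0373·33 + 0.1139·21 + 0.0838·63 + 0.0480·60 + 0.0641·97 + 0.0611·22 = 131.5931
  x_1 = 0.0299·98 + 1.0381·33 + 0.0698·21 + 0.0374·63 + 0.1134·60 + 0.0265·97 + 0.0869·22 = 52.2934
  x_2 = 0.0780·98 + 0.1067·33 + 1.1214·21 + 0.0737·63 + 0.1042·60 + 0.0298·97 + 0.0652·22 = 49.9350
  x_3 = 0.0494·98 + 0.1072·33 + 0.0416·21 + 1.0263·63 + 0.0652·60 + 0.0746·97 + 0.0296·22 = 85.7111
  x_4 = 0.0507·98 + 0.0494·33 + 0.0392·21 + 0.0856·63 + 1.0824·60 + 0.0288·97 + 0.0758·22 = 82.2080
  x_5 = 0.1202·98 + 0.1143·33 + 0.1110·21 + 0.0809·63 + 0.1122·60 + 1.1100·97 + 0.0819·22 = 139.1888
  x_6 = 0.1026·98 + 0.0563·33 + 0.0817·21 + 0.0445·63 + 0.0802·60 + 0.1232·97 + 1.0436·22 = 56.1434

L[4,1] = 0.0494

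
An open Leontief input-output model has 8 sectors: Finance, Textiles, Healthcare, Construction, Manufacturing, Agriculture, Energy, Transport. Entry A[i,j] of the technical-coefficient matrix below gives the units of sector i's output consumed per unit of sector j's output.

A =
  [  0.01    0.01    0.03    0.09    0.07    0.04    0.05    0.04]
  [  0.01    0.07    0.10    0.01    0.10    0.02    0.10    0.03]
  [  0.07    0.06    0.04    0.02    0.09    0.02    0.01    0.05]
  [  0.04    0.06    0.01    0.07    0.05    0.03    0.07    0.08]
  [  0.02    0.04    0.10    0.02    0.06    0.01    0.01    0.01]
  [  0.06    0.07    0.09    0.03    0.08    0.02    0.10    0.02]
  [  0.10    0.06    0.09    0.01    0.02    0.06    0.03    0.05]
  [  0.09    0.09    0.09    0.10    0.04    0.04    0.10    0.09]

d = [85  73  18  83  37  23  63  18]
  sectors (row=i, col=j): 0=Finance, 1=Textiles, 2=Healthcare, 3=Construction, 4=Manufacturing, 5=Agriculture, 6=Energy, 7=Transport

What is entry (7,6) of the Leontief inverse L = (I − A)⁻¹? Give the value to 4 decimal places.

L[7,6] = 0.1625

Form M = I − A:
  [  0.99   -0.01   -0.03   -0.09   -0.07   -0.04   -0.05   -0.04]
  [ -0.01    0.93   -0.10   -0.01   -0.10   -0.02   -0.10   -0.03]
  [ -0.07   -0.06    0.96   -0.02   -0.09   -0.02   -0.01   -0.05]
  [ -0.04   -0.06   -0.01    0.93   -0.05   -0.03   -0.07   -0.08]
  [ -0.02   -0.04   -0.10   -0.02    0.94   -0.01   -0.01   -0.01]
  [ -0.06   -0.07   -0.09   -0.03   -0.08    0.98   -0.10   -0.02]
  [ -0.10   -0.06   -0.09   -0.01   -0.02   -0.06    0.97   -0.05]
  [ -0.09   -0.09   -0.09   -0.10   -0.04   -0.04   -0.10    0.91]
Leontief inverse L = M⁻¹:
  [  1.0399    0.0436    0.0684    0.1148    0.1042    0.0570    0.0810    0.0679]
  [  0.0478    1.1116    0.1549    0.0323    0.1472    0.0409    0.1329    0.0599]
  [  0.0952    0.0921    1.0826    0.0460    0.1302    0.0362    0.0417    0.0753]
  [  0.0768    0.1023    0.0606    1.1024    0.0928    0.0528    0.1130    0.1154]
  [  0.0400    0.0641    0.1292    0.0348    1.0914    0.0207    0.0288    0.0281]
  [  0.0981    0.1121    0.1445    0.0574    0.1301    1.0433    0.1366    0.0529]
  [  0.1342    0.0990    0.1377    0.0414    0.0691    0.0811    1.0700    0.0817]
  [  0.1463    0.1532    0.1630    0.1488    0.1092    0.0747    0.1625    1.1442]
Total output x = L · d:
  x_0 = 1.0399·85 + 0.0436·73 + 0.0684·18 + 0.1148·83 + 0.1042·37 + 0.0570·23 + 0.0810·63 + 0.0679·18 = 113.8307
  x_1 = 0.0478·85 + 1.1116·73 + 0.1549·18 + 0.0323·83 + 0.1472·37 + 0.0409·23 + 0.1329·63 + 0.0599·18 = 106.5166
  x_2 = 0.0952·85 + 0.0921·73 + 1.0826·18 + 0.0460·83 + 0.1302·37 + 0.0362·23 + 0.0417·63 + 0.0753·18 = 47.7588
  x_3 = 0.0768·85 + 0.1023·73 + 0.0606·18 + 1.1024·83 + 0.0928·37 + 0.0528·23 + 0.1130·63 + 0.1154·18 = 120.4329
  x_4 = 0.0400·85 + 0.0641·73 + 0.1292·18 + 0.0348·83 + 1.0914·37 + 0.0207·23 + 0.0288·63 + 0.0281·18 = 56.4659
  x_5 = 0.0981·85 + 0.1121·73 + 0.1445·18 + 0.0574·83 + 0.1301·37 + 1.0433·23 + 0.1366·63 + 0.0529·18 = 62.2549
  x_6 = 0.1342·85 + 0.0990·73 + 0.1377·18 + 0.0414·83 + 0.0691·37 + 0.0811·23 + 1.0700·63 + 0.0817·18 = 97.8520
  x_7 = 0.1463·85 + 0.1532·73 + 0.1630·18 + 0.1488·83 + 0.1092·37 + 0.0747·23 + 0.1625·63 + 1.1442·18 = 75.5020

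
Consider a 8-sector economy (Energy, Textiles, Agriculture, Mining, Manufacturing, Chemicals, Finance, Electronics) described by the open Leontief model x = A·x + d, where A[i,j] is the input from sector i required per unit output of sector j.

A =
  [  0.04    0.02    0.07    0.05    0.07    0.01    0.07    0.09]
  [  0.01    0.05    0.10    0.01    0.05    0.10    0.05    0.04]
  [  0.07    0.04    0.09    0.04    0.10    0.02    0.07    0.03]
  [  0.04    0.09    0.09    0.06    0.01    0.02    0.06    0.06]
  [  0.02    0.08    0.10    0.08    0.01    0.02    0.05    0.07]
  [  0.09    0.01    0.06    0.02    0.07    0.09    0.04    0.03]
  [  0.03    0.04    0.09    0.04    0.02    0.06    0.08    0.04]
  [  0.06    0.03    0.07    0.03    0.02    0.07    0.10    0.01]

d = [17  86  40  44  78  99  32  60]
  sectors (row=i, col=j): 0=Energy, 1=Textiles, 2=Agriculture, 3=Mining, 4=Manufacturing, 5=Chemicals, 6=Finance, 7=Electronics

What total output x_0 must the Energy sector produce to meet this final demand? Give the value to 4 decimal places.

54.8617

Form M = I − A:
  [  0.96   -0.02   -0.07   -0.05   -0.07   -0.01   -0.07   -0.09]
  [ -0.01    0.95   -0.10   -0.01   -0.05   -0.10   -0.05   -0.04]
  [ -0.07   -0.04    0.91   -0.04   -0.10   -0.02   -0.07   -0.03]
  [ -0.04   -0.09   -0.09    0.94   -0.01   -0.02   -0.06   -0.06]
  [ -0.02   -0.08   -0.10   -0.08    0.99   -0.02   -0.05   -0.07]
  [ -0.09   -0.01   -0.06   -0.02   -0.07    0.91   -0.04   -0.03]
  [ -0.03   -0.04   -0.09   -0.04   -0.02   -0.06    0.92   -0.04]
  [ -0.06   -0.03   -0.07   -0.03   -0.02   -0.07   -0.10    0.99]
Leontief inverse L = M⁻¹:
  [  1.0726    0.0537    0.1316    0.0817    0.1005    0.0419    0.1204    0.1219]
  [  0.0463    1.0788    0.1591    0.0373    0.0872    0.1369    0.0949    0.0690]
  [  0.1044    0.0776    1.1589    0.0759    0.1367    0.0532    0.1225    0.0686]
  [  0.0733    0.1231    0.1535    1.0883    0.0460    0.0569    0.1099    0.0917]
  [  0.0542    0.1144    0.1637    0.1087    1.0454    0.0565    0.1001    0.1008]
  [  0.1251    0.0387    0.1178    0.0506    0.1055    1.1211    0.0854    0.0645]
  [  0.0637    0.0691    0.1480    0.0672    0.0544    0.0938    1.1258    0.0693]
  [  0.0924    0.0572    0.1260    0.0570    0.0539    0.1021    0.1439    1.0408]
Total output x = L · d:
  x_0 = 1.0726·17 + 0.0537·86 + 0.1316·40 + 0.0817·44 + 0.1005·78 + 0.0419·99 + 0.1204·32 + 0.1219·60 = 54.8617
  x_1 = 0.0463·17 + 1.0788·86 + 0.1591·40 + 0.0373·44 + 0.0872·78 + 0.1369·99 + 0.0949·32 + 0.0690·60 = 129.0960
  x_2 = 0.1044·17 + 0.0776·86 + 1.1589·40 + 0.0759·44 + 0.1367·78 + 0.0532·99 + 0.1225·32 + 0.0686·60 = 82.1032
  x_3 = 0.0733·17 + 0.1231·86 + 0.1535·40 + 1.0883·44 + 0.0460·78 + 0.0569·99 + 0.1099·32 + 0.0917·60 = 84.0975
  x_4 = 0.0542·17 + 0.1144·86 + 0.1637·40 + 0.1087·44 + 1.0454·78 + 0.0565·99 + 0.1001·32 + 0.1008·60 = 118.4701
  x_5 = 0.1251·17 + 0.0387·86 + 0.1178·40 + 0.0506·44 + 0.1055·78 + 1.1211·99 + 0.0854·32 + 0.0645·60 = 138.2151
  x_6 = 0.0637·17 + 0.0691·86 + 0.1480·40 + 0.0672·44 + 0.0544·78 + 0.0938·99 + 1.1258·32 + 0.0693·60 = 69.6097
  x_7 = 0.0924·17 + 0.0572·86 + 0.1260·40 + 0.0570·44 + 0.0539·78 + 0.1021·99 + 0.1439·32 + 1.0408·60 = 95.3941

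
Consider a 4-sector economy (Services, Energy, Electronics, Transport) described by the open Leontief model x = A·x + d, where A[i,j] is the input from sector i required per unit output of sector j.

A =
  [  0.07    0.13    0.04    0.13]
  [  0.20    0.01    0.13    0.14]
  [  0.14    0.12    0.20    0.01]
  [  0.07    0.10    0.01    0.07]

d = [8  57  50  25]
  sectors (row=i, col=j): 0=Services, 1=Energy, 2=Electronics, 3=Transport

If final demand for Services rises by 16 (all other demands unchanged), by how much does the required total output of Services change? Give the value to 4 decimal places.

Form M = I − A:
  [  0.93   -0.13   -0.04   -0.13]
  [ -0.20    0.99   -0.13   -0.14]
  [ -0.14   -0.12    0.80   -0.01]
  [ -0.07   -0.10   -0.01    0.93]
Leontief inverse L = M⁻¹:
  [  1.1413    0.1796    0.0886    0.1875]
  [  0.2793    1.0910    0.1938    0.2054]
  [  0.2431    0.1967    1.2951    0.0775]
  [  0.1185    0.1329    0.0414    1.1123]
Total output x = L · d:
  x_0 = 1.1413·8 + 0.1796·57 + 0.0886·50 + 0.1875·25 = 28.4826
  x_1 = 0.2793·8 + 1.0910·57 + 0.1938·50 + 0.2054·25 = 79.2464
  x_2 = 0.2431·8 + 0.1967·57 + 1.2951·50 + 0.0775·25 = 79.8515
  x_3 = 0.1185·8 + 0.1329·57 + 0.0414·50 + 1.1123·25 = 38.4053
Δx_0 = L[0,0] · Δd_0 = 1.1413 · 16 = 18.2613

18.2613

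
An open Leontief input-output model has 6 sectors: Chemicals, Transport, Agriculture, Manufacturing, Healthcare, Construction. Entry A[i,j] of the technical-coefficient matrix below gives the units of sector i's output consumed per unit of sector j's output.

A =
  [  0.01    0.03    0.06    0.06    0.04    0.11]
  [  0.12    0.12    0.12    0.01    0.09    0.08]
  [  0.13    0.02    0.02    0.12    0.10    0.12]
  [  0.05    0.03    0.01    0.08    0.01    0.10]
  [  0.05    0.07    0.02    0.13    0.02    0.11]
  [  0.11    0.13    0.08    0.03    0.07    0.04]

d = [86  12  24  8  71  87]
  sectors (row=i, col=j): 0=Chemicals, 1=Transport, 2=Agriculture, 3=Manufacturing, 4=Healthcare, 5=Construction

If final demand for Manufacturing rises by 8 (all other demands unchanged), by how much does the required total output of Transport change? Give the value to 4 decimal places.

0.5987

Form M = I − A:
  [  0.99   -0.03   -0.06   -0.06   -0.04   -0.11]
  [ -0.12    0.88   -0.12   -0.01   -0.09   -0.08]
  [ -0.13   -0.02    0.98   -0.12   -0.10   -0.12]
  [ -0.05   -0.03   -0.01    0.92   -0.01   -0.10]
  [ -0.05   -0.07   -0.02   -0.13    0.98   -0.11]
  [ -0.11   -0.13   -0.08   -0.03   -0.07    0.96]
Leontief inverse L = M⁻¹:
  [  1.0559    0.0700    0.0884    0.0962    0.0707    0.1560]
  [  0.1966    1.1861    0.1748    0.0748    0.1475    0.1679]
  [  0.1863    0.0763    1.0617    0.1774    0.1387    0.1948]
  [  0.0858    0.0648    0.0365    1.1074    0.0344    0.1391]
  [  0.1026    0.1193    0.0578    0.1701    1.0552    0.1675]
  [  0.1733    0.1857    0.1276    0.0830    0.1176    1.1151]
Total output x = L · d:
  x_0 = 1.0559·86 + 0.0700·12 + 0.0884·24 + 0.0962·8 + 0.0707·71 + 0.1560·87 = 113.1300
  x_1 = 0.1966·86 + 1.1861·12 + 0.1748·24 + 0.0748·8 + 0.1475·71 + 0.1679·87 = 61.0198
  x_2 = 0.1863·86 + 0.0763·12 + 1.0617·24 + 0.1774·8 + 0.1387·71 + 0.1948·87 = 70.6281
  x_3 = 0.0858·86 + 0.0648·12 + 0.0365·24 + 1.1074·8 + 0.0344·71 + 0.1391·87 = 32.4355
  x_4 = 0.1026·86 + 0.1193·12 + 0.0578·24 + 0.1701·8 + 1.0552·71 + 0.1675·87 = 102.4915
  x_5 = 0.1733·86 + 0.1857·12 + 0.1276·24 + 0.0830·8 + 0.1176·71 + 1.1151·87 = 126.2235
Δx_1 = L[1,3] · Δd_3 = 0.0748 · 8 = 0.5987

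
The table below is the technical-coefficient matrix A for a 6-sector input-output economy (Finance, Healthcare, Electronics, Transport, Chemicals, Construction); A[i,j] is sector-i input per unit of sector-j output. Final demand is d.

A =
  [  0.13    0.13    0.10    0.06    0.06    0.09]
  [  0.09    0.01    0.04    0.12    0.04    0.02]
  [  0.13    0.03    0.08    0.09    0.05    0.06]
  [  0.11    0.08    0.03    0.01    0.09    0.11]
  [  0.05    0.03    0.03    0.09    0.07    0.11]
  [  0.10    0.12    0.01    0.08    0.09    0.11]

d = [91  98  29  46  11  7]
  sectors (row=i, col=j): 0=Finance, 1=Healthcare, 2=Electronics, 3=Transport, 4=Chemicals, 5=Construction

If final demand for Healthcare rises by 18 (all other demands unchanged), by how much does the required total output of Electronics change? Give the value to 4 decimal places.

1.6842

Form M = I − A:
  [  0.87   -0.13   -0.10   -0.06   -0.06   -0.09]
  [ -0.09    0.99   -0.04   -0.12   -0.04   -0.02]
  [ -0.13   -0.03    0.92   -0.09   -0.05   -0.06]
  [ -0.11   -0.08   -0.03    0.99   -0.09   -0.11]
  [ -0.05   -0.03   -0.03   -0.09    0.93   -0.11]
  [ -0.10   -0.12   -0.01   -0.08   -0.09    0.89]
Leontief inverse L = M⁻¹:
  [  1.2383    0.2034    0.1540    0.1392    0.1271    0.1731]
  [  0.1529    1.0564    0.0711    0.1571    0.0814    0.0735]
  [  0.2174    0.0936    1.1243    0.1469    0.1054    0.1311]
  [  0.1886    0.1392    0.0681    1.0719    0.1427    0.1769]
  [  0.1194    0.0837    0.0595    0.1386    1.1200    0.1735]
  [  0.1912    0.1873    0.0517    0.1488    0.1525    1.1879]
Total output x = L · d:
  x_0 = 1.2383·91 + 0.2034·98 + 0.1540·29 + 0.1392·46 + 0.1271·11 + 0.1731·7 = 146.0942
  x_1 = 0.1529·91 + 1.0564·98 + 0.0711·29 + 0.1571·46 + 0.0814·11 + 0.0735·7 = 128.1429
  x_2 = 0.2174·91 + 0.0936·98 + 1.1243·29 + 0.1469·46 + 0.1054·11 + 0.1311·7 = 70.3891
  x_3 = 0.1886·91 + 0.1392·98 + 0.0681·29 + 1.0719·46 + 0.1427·11 + 0.1769·7 = 84.8960
  x_4 = 0.1194·91 + 0.0837·98 + 0.0595·29 + 0.1386·46 + 1.1200·11 + 0.1735·7 = 40.7009
  x_5 = 0.1912·91 + 0.1873·98 + 0.0517·29 + 0.1488·46 + 0.1525·11 + 1.1879·7 = 54.0958
Δx_2 = L[2,1] · Δd_1 = 0.0936 · 18 = 1.6842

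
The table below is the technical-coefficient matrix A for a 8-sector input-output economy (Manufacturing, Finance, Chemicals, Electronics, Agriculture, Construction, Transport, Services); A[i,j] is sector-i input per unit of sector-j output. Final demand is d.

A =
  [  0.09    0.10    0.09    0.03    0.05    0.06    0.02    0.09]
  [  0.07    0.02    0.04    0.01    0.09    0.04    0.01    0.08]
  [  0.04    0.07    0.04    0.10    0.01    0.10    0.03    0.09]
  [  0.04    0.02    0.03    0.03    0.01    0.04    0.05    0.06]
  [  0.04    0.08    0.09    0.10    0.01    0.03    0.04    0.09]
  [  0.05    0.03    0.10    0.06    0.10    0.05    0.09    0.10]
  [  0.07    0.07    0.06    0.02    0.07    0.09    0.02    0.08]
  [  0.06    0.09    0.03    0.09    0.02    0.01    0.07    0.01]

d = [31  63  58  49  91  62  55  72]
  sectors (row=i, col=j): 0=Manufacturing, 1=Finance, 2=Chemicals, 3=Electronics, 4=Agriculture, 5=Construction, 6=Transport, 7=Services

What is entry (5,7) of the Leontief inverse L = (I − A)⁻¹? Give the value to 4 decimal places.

Form M = I − A:
  [  0.91   -0.10   -0.09   -0.03   -0.05   -0.06   -0.02   -0.09]
  [ -0.07    0.98   -0.04   -0.01   -0.09   -0.04   -0.01   -0.08]
  [ -0.04   -0.07    0.96   -0.10   -0.01   -0.10   -0.03   -0.09]
  [ -0.04   -0.02   -0.03    0.97   -0.01   -0.04   -0.05   -0.06]
  [ -0.04   -0.08   -0.09   -0.10    0.99   -0.03   -0.04   -0.09]
  [ -0.05   -0.03   -0.10   -0.06   -0.10    0.95   -0.09   -0.10]
  [ -0.07   -0.07   -0.06   -0.02   -0.07   -0.09    0.98   -0.08]
  [ -0.06   -0.09   -0.03   -0.09   -0.02   -0.01   -0.07    0.99]
Leontief inverse L = M⁻¹:
  [  1.1463    0.1588    0.1454    0.0844    0.0930    0.1081    0.0589    0.1595]
  [  0.1080    1.0643    0.0807    0.0516    0.1160    0.0710    0.0385    0.1271]
  [  0.0883    0.1167    1.0877    0.1452    0.0497    0.1408    0.0693    0.1495]
  [  0.0700    0.0516    0.0593    1.0576    0.0332    0.0662    0.0720    0.0955]
  [  0.0874    0.1277    0.1328    0.1451    1.0445    0.0726    0.0744    0.1474]
  [  0.1086    0.0961    0.1602    0.1228    0.1417    1.1046    0.1341    0.1749]
  [  0.1208    0.1239    0.1136    0.0716    0.1104    0.1331    1.0583    0.1447]
  [  0.0997    0.1269    0.0668    0.1196    0.0510    0.0453    0.0934    1.0595]
Total output x = L · d:
  x_0 = 1.1463·31 + 0.1588·63 + 0.1454·58 + 0.0844·49 + 0.0930·91 + 0.1081·62 + 0.0589·55 + 0.1595·72 = 87.9922
  x_1 = 0.1080·31 + 1.0643·63 + 0.0807·58 + 0.0516·49 + 0.1160·91 + 0.0710·62 + 0.0385·55 + 0.1271·72 = 103.8354
  x_2 = 0.0883·31 + 0.1167·63 + 1.0877·58 + 0.1452·49 + 0.0497·91 + 0.1408·62 + 0.0693·55 + 0.1495·72 = 108.1132
  x_3 = 0.0700·31 + 0.0516·63 + 0.0593·58 + 1.0576·49 + 0.0332·91 + 0.0662·62 + 0.0720·55 + 0.0955·72 = 78.6508
  x_4 = 0.0874·31 + 0.1277·63 + 0.1328·58 + 0.1451·49 + 1.0445·91 + 0.0726·62 + 0.0744·55 + 0.1474·72 = 139.8179
  x_5 = 0.1086·31 + 0.0961·63 + 0.1602·58 + 0.1228·49 + 0.1417·91 + 1.1046·62 + 0.1341·55 + 0.1749·72 = 126.0717
  x_6 = 0.1208·31 + 0.1239·63 + 0.1136·58 + 0.0716·49 + 0.1104·91 + 0.1331·62 + 1.0583·55 + 0.1447·72 = 108.5689
  x_7 = 0.0997·31 + 0.1269·63 + 0.0668·58 + 0.1196·49 + 0.0510·91 + 0.0453·62 + 0.0934·55 + 1.0595·72 = 109.7006

L[5,7] = 0.1749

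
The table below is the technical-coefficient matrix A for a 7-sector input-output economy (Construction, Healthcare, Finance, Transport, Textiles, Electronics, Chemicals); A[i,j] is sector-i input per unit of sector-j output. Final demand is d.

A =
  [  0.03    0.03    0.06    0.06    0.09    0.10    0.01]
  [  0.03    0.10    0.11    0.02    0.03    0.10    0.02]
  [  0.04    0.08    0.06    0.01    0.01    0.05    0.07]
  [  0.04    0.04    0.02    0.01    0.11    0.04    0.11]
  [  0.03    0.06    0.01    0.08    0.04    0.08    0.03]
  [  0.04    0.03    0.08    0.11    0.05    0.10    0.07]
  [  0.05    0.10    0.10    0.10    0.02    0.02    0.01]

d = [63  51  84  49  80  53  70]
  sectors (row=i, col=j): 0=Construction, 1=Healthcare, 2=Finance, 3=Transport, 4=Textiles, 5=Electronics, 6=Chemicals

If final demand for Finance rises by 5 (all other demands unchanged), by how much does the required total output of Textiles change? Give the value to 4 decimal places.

0.2210

Form M = I − A:
  [  0.97   -0.03   -0.06   -0.06   -0.09   -0.10   -0.01]
  [ -0.03    0.90   -0.11   -0.02   -0.03   -0.10   -0.02]
  [ -0.04   -0.08    0.94   -0.01   -0.01   -0.05   -0.07]
  [ -0.04   -0.04   -0.02    0.99   -0.11   -0.04   -0.11]
  [ -0.03   -0.06   -0.01   -0.08    0.96   -0.08   -0.03]
  [ -0.04   -0.03   -0.08   -0.11   -0.05    0.90   -0.07]
  [ -0.05   -0.10   -0.10   -0.10   -0.02   -0.02    0.99]
Leontief inverse L = M⁻¹:
  [  1.0529    0.0656    0.0952    0.0965    0.1213    0.1456    0.0434]
  [  0.0549    1.1442    0.1577    0.0548    0.0578    0.1508    0.0533]
  [  0.0599    0.1167    1.0997    0.0387    0.0316    0.0873    0.0921]
  [  0.0626    0.0804    0.0582    1.0495    0.1362    0.0808    0.1328]
  [  0.0503    0.0924    0.0442    0.1110    1.0699    0.1197    0.0587]
  [  0.0701    0.0775    0.1278    0.1538    0.0903    1.1520    0.1126]
  [  0.0735    0.1422    0.1412    0.1257    0.0524    0.0653    1.0439]
Total output x = L · d:
  x_0 = 1.0529·63 + 0.0656·51 + 0.0952·84 + 0.0965·49 + 0.1213·80 + 0.1456·53 + 0.0434·70 = 102.8574
  x_1 = 0.0549·63 + 1.1442·51 + 0.1577·84 + 0.0548·49 + 0.0578·80 + 0.1508·53 + 0.0533·70 = 94.0918
  x_2 = 0.0599·63 + 0.1167·51 + 1.0997·84 + 0.0387·49 + 0.0316·80 + 0.0873·53 + 0.0921·70 = 117.5998
  x_3 = 0.0626·63 + 0.0804·51 + 0.0582·84 + 1.0495·49 + 0.1362·80 + 0.0808·53 + 0.1328·70 = 88.8370
  x_4 = 0.0503·63 + 0.0924·51 + 0.0442·84 + 0.1110·49 + 1.0699·80 + 0.1197·53 + 0.0587·70 = 113.0794
  x_5 = 0.0701·63 + 0.0775·51 + 0.1278·84 + 0.1538·49 + 0.0903·80 + 1.1520·53 + 0.1126·70 = 102.7938
  x_6 = 0.0735·63 + 0.1422·51 + 0.1412·84 + 0.1257·49 + 0.0524·80 + 0.0653·53 + 1.0439·70 = 110.6194
Δx_4 = L[4,2] · Δd_2 = 0.0442 · 5 = 0.2210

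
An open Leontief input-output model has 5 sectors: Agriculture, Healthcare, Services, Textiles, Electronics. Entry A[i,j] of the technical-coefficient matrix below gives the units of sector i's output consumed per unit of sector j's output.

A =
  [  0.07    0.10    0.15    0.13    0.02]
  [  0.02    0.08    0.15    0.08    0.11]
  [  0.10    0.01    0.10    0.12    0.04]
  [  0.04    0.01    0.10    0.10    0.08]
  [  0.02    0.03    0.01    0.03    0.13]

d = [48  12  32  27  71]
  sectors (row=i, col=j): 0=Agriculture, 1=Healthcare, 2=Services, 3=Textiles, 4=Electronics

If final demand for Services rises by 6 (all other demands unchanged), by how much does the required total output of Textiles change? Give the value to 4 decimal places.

0.8650

Form M = I − A:
  [  0.93   -0.10   -0.15   -0.13   -0.02]
  [ -0.02    0.92   -0.15   -0.08   -0.11]
  [ -0.10   -0.01    0.90   -0.12   -0.04]
  [ -0.04   -0.01   -0.10    0.90   -0.08]
  [ -0.02   -0.03   -0.01   -0.03    0.87]
Leontief inverse L = M⁻¹:
  [  1.1132    0.1281    0.2305    0.2053    0.0713]
  [  0.0558    1.1021    0.2103    0.1395    0.1631]
  [  0.1347    0.0317    1.1596    0.1795    0.0769]
  [  0.0679    0.0252    0.1442    1.1463    0.1168]
  [  0.0314    0.0422    0.0309    0.0511    1.1616]
Total output x = L · d:
  x_0 = 1.1132·48 + 0.1281·12 + 0.2305·32 + 0.2053·27 + 0.0713·71 = 72.9452
  x_1 = 0.0558·48 + 1.1021·12 + 0.2103·32 + 0.1395·27 + 0.1631·71 = 37.9845
  x_2 = 0.1347·48 + 0.0317·12 + 1.1596·32 + 0.1795·27 + 0.0769·71 = 54.2647
  x_3 = 0.0679·48 + 0.0252·12 + 0.1442·32 + 1.1463·27 + 0.1168·71 = 47.4139
  x_4 = 0.0314·48 + 0.0422·12 + 0.0309·32 + 0.0511·27 + 1.1616·71 = 86.8546
Δx_3 = L[3,2] · Δd_2 = 0.1442 · 6 = 0.8650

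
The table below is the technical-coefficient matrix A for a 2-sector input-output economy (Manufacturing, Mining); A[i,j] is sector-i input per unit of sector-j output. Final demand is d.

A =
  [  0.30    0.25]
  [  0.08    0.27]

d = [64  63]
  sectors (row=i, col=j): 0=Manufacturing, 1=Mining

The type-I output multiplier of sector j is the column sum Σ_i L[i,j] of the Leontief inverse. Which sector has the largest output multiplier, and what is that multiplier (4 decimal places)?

Mining (1.9348)

Form M = I − A:
  [  0.70   -0.25]
  [ -0.08    0.73]
Leontief inverse L = M⁻¹:
  [  1.4868    0.5092]
  [  0.1629    1.4257]
Total output x = L · d:
  x_0 = 1.4868·64 + 0.5092·63 = 127.2301
  x_1 = 0.1629·64 + 1.4257·63 = 100.2444
Output multipliers (column sums of L):
  Manufacturing: 1.6497
  Mining: 1.9348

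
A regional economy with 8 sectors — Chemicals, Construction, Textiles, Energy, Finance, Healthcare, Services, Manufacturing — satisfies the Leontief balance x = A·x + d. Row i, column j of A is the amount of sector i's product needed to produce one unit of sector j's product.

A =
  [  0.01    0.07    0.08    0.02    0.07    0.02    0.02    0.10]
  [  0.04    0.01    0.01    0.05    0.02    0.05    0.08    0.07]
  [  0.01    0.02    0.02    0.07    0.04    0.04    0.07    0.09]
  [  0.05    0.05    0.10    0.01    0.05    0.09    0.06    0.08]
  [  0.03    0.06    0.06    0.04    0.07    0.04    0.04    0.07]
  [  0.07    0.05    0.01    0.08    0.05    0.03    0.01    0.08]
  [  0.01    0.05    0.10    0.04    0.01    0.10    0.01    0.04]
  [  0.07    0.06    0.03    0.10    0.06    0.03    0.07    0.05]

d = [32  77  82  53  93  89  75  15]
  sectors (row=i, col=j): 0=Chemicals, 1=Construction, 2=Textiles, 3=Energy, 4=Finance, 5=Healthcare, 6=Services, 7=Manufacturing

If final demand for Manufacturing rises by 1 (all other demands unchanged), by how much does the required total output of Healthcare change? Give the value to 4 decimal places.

0.1271

Form M = I − A:
  [  0.99   -0.07   -0.08   -0.02   -0.07   -0.02   -0.02   -0.10]
  [ -0.04    0.99   -0.01   -0.05   -0.02   -0.05   -0.08   -0.07]
  [ -0.01   -0.02    0.98   -0.07   -0.04   -0.04   -0.07   -0.09]
  [ -0.05   -0.05   -0.10    0.99   -0.05   -0.09   -0.06   -0.08]
  [ -0.03   -0.06   -0.06   -0.04    0.93   -0.04   -0.04   -0.07]
  [ -0.07   -0.05   -0.01   -0.08   -0.05    0.97   -0.01   -0.08]
  [ -0.01   -0.05   -0.10   -0.04   -0.01   -0.10    0.99   -0.04]
  [ -0.07   -0.06   -0.03   -0.10   -0.06   -0.03   -0.07    0.95]
Leontief inverse L = M⁻¹:
  [  1.0356    0.0986    0.1083    0.0586    0.1006    0.0507    0.0550    0.1455]
  [  0.0621    1.0379    0.0412    0.0800    0.0454    0.0798    0.1032    0.1081]
  [  0.0354    0.0498    1.0533    0.1036    0.0681    0.0733    0.0983    0.1312]
  [  0.0807    0.0869    0.1362    1.0575    0.0875    0.1278    0.0970    0.1381]
  [  0.0563    0.0912    0.0928    0.0777    1.1020    0.0736    0.0734    0.1185]
  [  0.0964    0.0818    0.0442    0.1128    0.0827    1.0610    0.0416    0.1271]
  [  0.0347    0.0751    0.1235    0.0756    0.0371    0.1279    1.0389    0.0845]
  [  0.0990    0.0974    0.0745    0.1380    0.0966    0.0721    0.1064    1.1066]
Total output x = L · d:
  x_0 = 1.0356·32 + 0.0986·77 + 0.1083·82 + 0.0586·53 + 0.1006·93 + 0.0507·89 + 0.0550·75 + 0.1455·15 = 72.8837
  x_1 = 0.0621·32 + 1.0379·77 + 0.0412·82 + 0.0800·53 + 0.0454·93 + 0.0798·89 + 0.1032·75 + 0.1081·15 = 110.2075
  x_2 = 0.0354·32 + 0.0498·77 + 1.0533·82 + 0.1036·53 + 0.0681·93 + 0.0733·89 + 0.0983·75 + 0.1312·15 = 119.0269
  x_3 = 0.0807·32 + 0.0869·77 + 0.1362·82 + 1.0575·53 + 0.0875·93 + 0.1278·89 + 0.0970·75 + 0.1381·15 = 105.3347
  x_4 = 0.0563·32 + 0.0912·77 + 0.0928·82 + 0.0777·53 + 1.1020·93 + 0.0736·89 + 0.0734·75 + 0.1185·15 = 136.8670
  x_5 = 0.0964·32 + 0.0818·77 + 0.0442·82 + 0.1128·53 + 0.0827·93 + 1.0610·89 + 0.0416·75 + 0.1271·15 = 126.1329
  x_6 = 0.0347·32 + 0.0751·77 + 0.1235·82 + 0.0756·53 + 0.0371·93 + 0.1279·89 + 1.0389·75 + 0.0845·15 = 115.0506
  x_7 = 0.0990·32 + 0.0974·77 + 0.0745·82 + 0.1380·53 + 0.0966·93 + 0.0721·89 + 0.1064·75 + 1.1066·15 = 64.0717
Δx_5 = L[5,7] · Δd_7 = 0.1271 · 1 = 0.1271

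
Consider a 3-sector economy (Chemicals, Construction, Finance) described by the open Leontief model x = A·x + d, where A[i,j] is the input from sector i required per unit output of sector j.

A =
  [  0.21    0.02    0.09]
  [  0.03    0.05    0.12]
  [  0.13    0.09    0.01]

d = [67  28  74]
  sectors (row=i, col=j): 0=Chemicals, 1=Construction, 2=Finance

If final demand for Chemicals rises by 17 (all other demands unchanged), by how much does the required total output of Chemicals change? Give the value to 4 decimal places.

Form M = I − A:
  [  0.79   -0.02   -0.09]
  [ -0.03    0.95   -0.12]
  [ -0.13   -0.09    0.99]
Leontief inverse L = M⁻¹:
  [  1.2873    0.0386    0.1217]
  [  0.0627    1.0667    0.1350]
  [  0.1747    0.1020    1.0384]
Total output x = L · d:
  x_0 = 1.2873·67 + 0.0386·28 + 0.1217·74 = 96.3387
  x_1 = 0.0627·67 + 1.0667·28 + 0.1350·74 = 44.0617
  x_2 = 0.1747·67 + 0.1020·28 + 1.0384·74 = 91.4036
Δx_0 = L[0,0] · Δd_0 = 1.2873 · 17 = 21.8844

21.8844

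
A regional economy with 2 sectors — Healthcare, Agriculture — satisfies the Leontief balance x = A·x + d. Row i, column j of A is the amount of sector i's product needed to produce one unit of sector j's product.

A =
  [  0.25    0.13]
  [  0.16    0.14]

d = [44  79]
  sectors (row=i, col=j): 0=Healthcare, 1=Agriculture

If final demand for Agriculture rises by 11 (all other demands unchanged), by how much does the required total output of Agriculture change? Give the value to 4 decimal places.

Form M = I − A:
  [  0.75   -0.13]
  [ -0.16    0.86]
Leontief inverse L = M⁻¹:
  [  1.3778    0.2083]
  [  0.2563    1.2015]
Total output x = L · d:
  x_0 = 1.3778·44 + 0.2083·79 = 77.0747
  x_1 = 0.2563·44 + 1.2015·79 = 106.1999
Δx_1 = L[1,1] · Δd_1 = 1.2015 · 11 = 13.2169

13.2169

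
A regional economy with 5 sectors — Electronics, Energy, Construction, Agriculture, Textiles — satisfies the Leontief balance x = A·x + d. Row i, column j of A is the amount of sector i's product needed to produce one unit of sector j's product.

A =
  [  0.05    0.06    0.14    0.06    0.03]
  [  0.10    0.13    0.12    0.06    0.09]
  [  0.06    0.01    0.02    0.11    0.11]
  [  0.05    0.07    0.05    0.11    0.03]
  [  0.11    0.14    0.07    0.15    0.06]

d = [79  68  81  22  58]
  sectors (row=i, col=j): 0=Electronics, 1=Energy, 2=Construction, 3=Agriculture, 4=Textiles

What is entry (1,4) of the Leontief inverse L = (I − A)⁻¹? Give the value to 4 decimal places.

Form M = I − A:
  [  0.95   -0.06   -0.14   -0.06   -0.03]
  [ -0.10    0.87   -0.12   -0.06   -0.09]
  [ -0.06   -0.01    0.98   -0.11   -0.11]
  [ -0.05   -0.07   -0.05    0.89   -0.03]
  [ -0.11   -0.14   -0.07   -0.15    0.94]
Leontief inverse L = M⁻¹:
  [  1.0880    0.0972    0.1780    0.1134    0.0685]
  [  0.1622    1.1975    0.1874    0.1395    0.1462]
  [  0.0972    0.0542    1.0591    0.1643    0.1375]
  [  0.0851    0.1098    0.0890    1.1580    0.0606]
  [  0.1723    0.2113    0.1418    0.2311    1.1135]
Total output x = L · d:
  x_0 = 1.0880·79 + 0.0972·68 + 0.1780·81 + 0.1134·22 + 0.0685·58 = 113.4517
  x_1 = 0.1622·79 + 1.1975·68 + 0.1874·81 + 0.1395·22 + 0.1462·58 = 120.9651
  x_2 = 0.0972·79 + 0.0542·68 + 1.0591·81 + 0.1643·22 + 0.1375·58 = 108.7397
  x_3 = 0.0851·79 + 0.1098·68 + 0.0890·81 + 1.1580·22 + 0.0606·58 = 50.3945
  x_4 = 0.1723·79 + 0.2113·68 + 0.1418·81 + 0.2311·22 + 1.1135·58 = 109.1338

L[1,4] = 0.1462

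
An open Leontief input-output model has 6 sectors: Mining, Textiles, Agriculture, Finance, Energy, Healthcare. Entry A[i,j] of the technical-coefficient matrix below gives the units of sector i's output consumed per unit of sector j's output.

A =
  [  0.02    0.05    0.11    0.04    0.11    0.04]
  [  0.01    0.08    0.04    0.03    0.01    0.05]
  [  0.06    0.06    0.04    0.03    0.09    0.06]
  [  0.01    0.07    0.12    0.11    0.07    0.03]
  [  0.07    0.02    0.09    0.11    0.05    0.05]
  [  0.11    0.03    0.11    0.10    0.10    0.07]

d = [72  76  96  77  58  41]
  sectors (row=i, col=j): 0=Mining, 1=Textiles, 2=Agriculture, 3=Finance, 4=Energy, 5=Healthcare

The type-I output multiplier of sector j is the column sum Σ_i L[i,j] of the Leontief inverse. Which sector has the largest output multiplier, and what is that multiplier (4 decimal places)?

Agriculture (1.8071)

Form M = I − A:
  [  0.98   -0.05   -0.11   -0.04   -0.11   -0.04]
  [ -0.01    0.92   -0.04   -0.03   -0.01   -0.05]
  [ -0.06   -0.06    0.96   -0.03   -0.09   -0.06]
  [ -0.01   -0.07   -0.12    0.89   -0.07   -0.03]
  [ -0.07   -0.02   -0.09   -0.11    0.95   -0.05]
  [ -0.11   -0.03   -0.11   -0.10   -0.10    0.93]
Leontief inverse L = M⁻¹:
  [  1.0502    0.0790    0.1560    0.0816    0.1506    0.0702]
  [  0.0257    1.0995    0.0660    0.0520    0.0318    0.0679]
  [  0.0871    0.0865    1.0859    0.0691    0.1282    0.0876]
  [  0.0384    0.1056    0.1710    1.1556    0.1134    0.0617]
  [  0.0985    0.0532    0.1452    0.1559    1.0983    0.0805]
  [  0.1501    0.0721    0.1830    0.1605    0.1643    1.1114]
Total output x = L · d:
  x_0 = 1.0502·72 + 0.0790·76 + 0.1560·96 + 0.0816·77 + 0.1506·58 + 0.0702·41 = 114.5001
  x_1 = 0.0257·72 + 1.0995·76 + 0.0660·96 + 0.0520·77 + 0.0318·58 + 0.0679·41 = 100.3779
  x_2 = 0.0871·72 + 0.0865·76 + 1.0859·96 + 0.0691·77 + 0.1282·58 + 0.0876·41 = 133.4352
  x_3 = 0.0384·72 + 0.1056·76 + 0.1710·96 + 1.1556·77 + 0.1134·58 + 0.0617·41 = 125.2909
  x_4 = 0.0985·72 + 0.0532·76 + 0.1452·96 + 0.1559·77 + 1.0983·58 + 0.0805·41 = 104.0836
  x_5 = 0.1501·72 + 0.0721·76 + 0.1830·96 + 0.1605·77 + 0.1643·58 + 1.1114·41 = 101.3136
Output multipliers (column sums of L):
  Mining: 1.4499
  Textiles: 1.4959
  Agriculture: 1.8071
  Finance: 1.6748
  Energy: 1.6866
  Healthcare: 1.4793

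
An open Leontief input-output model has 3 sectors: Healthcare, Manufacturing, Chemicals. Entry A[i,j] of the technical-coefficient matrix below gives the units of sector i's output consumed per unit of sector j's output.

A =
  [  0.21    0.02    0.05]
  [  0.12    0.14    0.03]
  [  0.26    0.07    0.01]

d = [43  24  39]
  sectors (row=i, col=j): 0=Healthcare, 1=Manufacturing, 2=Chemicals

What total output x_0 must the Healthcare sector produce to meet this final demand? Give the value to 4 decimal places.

Form M = I − A:
  [  0.79   -0.02   -0.05]
  [ -0.12    0.86   -0.03]
  [ -0.26   -0.07    0.99]
Leontief inverse L = M⁻¹:
  [  1.2931    0.0355    0.0664]
  [  0.1927    1.1710    0.0452]
  [  0.3532    0.0921    1.0307]
Total output x = L · d:
  x_0 = 1.2931·43 + 0.0355·24 + 0.0664·39 = 59.0417
  x_1 = 0.1927·43 + 1.1710·24 + 0.0452·39 = 38.1546
  x_2 = 0.3532·43 + 0.0921·24 + 1.0307·39 = 57.5976

59.0417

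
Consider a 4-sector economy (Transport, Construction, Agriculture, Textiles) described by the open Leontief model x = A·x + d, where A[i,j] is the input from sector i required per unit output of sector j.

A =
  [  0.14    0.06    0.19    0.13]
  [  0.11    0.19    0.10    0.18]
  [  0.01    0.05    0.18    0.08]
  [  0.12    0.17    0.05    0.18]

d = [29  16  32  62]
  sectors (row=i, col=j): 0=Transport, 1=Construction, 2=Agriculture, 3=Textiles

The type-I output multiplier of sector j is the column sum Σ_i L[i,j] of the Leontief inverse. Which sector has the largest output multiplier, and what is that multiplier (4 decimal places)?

Form M = I − A:
  [  0.86   -0.06   -0.19   -0.13]
  [ -0.11    0.81   -0.10   -0.18]
  [ -0.01   -0.05    0.82   -0.08]
  [ -0.12   -0.17   -0.05    0.82]
Leontief inverse L = M⁻¹:
  [  1.2241    0.1653    0.3198    0.2616]
  [  0.2233    1.3397    0.2366    0.3526]
  [  0.0508    0.1138    1.2547    0.1555]
  [  0.2285    0.3089    0.1724    1.3404]
Total output x = L · d:
  x_0 = 1.2241·29 + 0.1653·16 + 0.3198·32 + 0.2616·62 = 64.5938
  x_1 = 0.2233·29 + 1.3397·16 + 0.2366·32 + 0.3526·62 = 57.3424
  x_2 = 0.0508·29 + 0.1138·16 + 1.2547·32 + 0.1555·62 = 53.0830
  x_3 = 0.2285·29 + 0.3089·16 + 0.1724·32 + 1.3404·62 = 100.1873
Output multipliers (column sums of L):
  Transport: 1.7268
  Construction: 1.9277
  Agriculture: 1.9834
  Textiles: 2.1099

Textiles (2.1099)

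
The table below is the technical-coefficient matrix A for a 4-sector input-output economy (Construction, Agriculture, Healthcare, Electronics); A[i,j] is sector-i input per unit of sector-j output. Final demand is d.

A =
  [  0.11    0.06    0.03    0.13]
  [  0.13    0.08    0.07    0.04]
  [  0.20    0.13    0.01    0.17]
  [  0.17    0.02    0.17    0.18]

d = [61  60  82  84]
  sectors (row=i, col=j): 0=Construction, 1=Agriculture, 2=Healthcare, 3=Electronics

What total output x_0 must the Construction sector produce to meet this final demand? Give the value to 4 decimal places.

102.6818

Form M = I − A:
  [  0.89   -0.06   -0.03   -0.13]
  [ -0.13    0.92   -0.07   -0.04]
  [ -0.20   -0.13    0.99   -0.17]
  [ -0.17   -0.02   -0.17    0.82]
Leontief inverse L = M⁻¹:
  [  1.1952    0.0937    0.0790    0.2104]
  [  0.2074    1.1176    0.1040    0.1090]
  [  0.3236    0.1801    1.0815    0.2843]
  [  0.3199    0.0840    0.2431    1.3247]
Total output x = L · d:
  x_0 = 1.1952·61 + 0.0937·60 + 0.0790·82 + 0.2104·84 = 102.6818
  x_1 = 0.2074·61 + 1.1176·60 + 0.1040·82 + 0.1090·84 = 97.3881
  x_2 = 0.3236·61 + 0.1801·60 + 1.0815·82 + 0.2843·84 = 143.1090
  x_3 = 0.3199·61 + 0.0840·60 + 0.2431·82 + 1.3247·84 = 155.7710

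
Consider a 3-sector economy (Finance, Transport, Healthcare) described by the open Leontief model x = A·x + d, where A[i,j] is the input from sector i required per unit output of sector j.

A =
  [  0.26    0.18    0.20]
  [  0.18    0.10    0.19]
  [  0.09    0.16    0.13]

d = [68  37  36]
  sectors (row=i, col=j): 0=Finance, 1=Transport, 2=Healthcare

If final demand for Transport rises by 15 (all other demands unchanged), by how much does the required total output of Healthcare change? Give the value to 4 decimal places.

Form M = I − A:
  [  0.74   -0.18   -0.20]
  [ -0.18    0.90   -0.19]
  [ -0.09   -0.16    0.87]
Leontief inverse L = M⁻¹:
  [  1.4941    0.3744    0.4253]
  [  0.3448    1.2424    0.3506]
  [  0.2180    0.2672    1.2579]
Total output x = L · d:
  x_0 = 1.4941·68 + 0.3744·37 + 0.4253·36 = 130.7653
  x_1 = 0.3448·68 + 1.2424·37 + 0.3506·36 = 82.0408
  x_2 = 0.2180·68 + 0.2672·37 + 1.2579·36 = 69.9947
Δx_2 = L[2,1] · Δd_1 = 0.2672 · 15 = 4.0084

4.0084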